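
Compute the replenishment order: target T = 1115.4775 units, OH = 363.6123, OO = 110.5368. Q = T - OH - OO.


Inventory position = OH + OO = 363.6123 + 110.5368 = 474.1491
Q = 1115.4775 - 474.1491 = 641.3284

641.3284 units


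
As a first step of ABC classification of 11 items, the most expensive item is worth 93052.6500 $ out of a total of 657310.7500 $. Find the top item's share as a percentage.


Top item = 93052.6500
Total = 657310.7500
Percentage = 93052.6500 / 657310.7500 * 100 = 14.1566

14.1566%


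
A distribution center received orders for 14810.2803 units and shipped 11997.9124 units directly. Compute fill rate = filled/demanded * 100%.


FR = 11997.9124 / 14810.2803 * 100 = 81.0107

81.0107%


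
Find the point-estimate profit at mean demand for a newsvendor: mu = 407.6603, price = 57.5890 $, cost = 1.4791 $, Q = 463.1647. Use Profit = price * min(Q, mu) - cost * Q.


Sales at mu = min(463.1647, 407.6603) = 407.6603
Revenue = 57.5890 * 407.6603 = 23476.7490
Total cost = 1.4791 * 463.1647 = 685.0669
Profit = 23476.7490 - 685.0669 = 22791.6821

22791.6821 $


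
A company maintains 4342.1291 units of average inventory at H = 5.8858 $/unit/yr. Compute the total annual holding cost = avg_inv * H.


Cost = 4342.1291 * 5.8858 = 25556.9035

25556.9035 $/yr


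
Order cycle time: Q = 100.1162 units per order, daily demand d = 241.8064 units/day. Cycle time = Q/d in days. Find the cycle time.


Cycle = 100.1162 / 241.8064 = 0.4140

0.4140 days


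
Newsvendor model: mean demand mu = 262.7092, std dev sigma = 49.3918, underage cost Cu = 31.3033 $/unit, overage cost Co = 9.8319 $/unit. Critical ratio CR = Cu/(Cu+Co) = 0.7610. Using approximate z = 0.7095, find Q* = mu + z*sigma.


CR = Cu/(Cu+Co) = 31.3033/(31.3033+9.8319) = 0.7610
z = 0.7095
Q* = 262.7092 + 0.7095 * 49.3918 = 297.7527

297.7527 units


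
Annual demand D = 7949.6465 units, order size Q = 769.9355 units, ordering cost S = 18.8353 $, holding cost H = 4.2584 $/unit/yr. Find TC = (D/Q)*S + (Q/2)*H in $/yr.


Ordering cost = D*S/Q = 194.4760
Holding cost = Q*H/2 = 1639.3467
TC = 194.4760 + 1639.3467 = 1833.8227

1833.8227 $/yr


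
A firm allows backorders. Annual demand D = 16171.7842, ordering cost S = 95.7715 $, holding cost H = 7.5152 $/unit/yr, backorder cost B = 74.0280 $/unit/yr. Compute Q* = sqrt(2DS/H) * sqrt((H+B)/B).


sqrt(2DS/H) = 642.0101
sqrt((H+B)/B) = 1.0495
Q* = 642.0101 * 1.0495 = 673.8104

673.8104 units


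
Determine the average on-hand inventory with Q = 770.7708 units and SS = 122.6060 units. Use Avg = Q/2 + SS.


Q/2 = 385.3854
Avg = 385.3854 + 122.6060 = 507.9914

507.9914 units


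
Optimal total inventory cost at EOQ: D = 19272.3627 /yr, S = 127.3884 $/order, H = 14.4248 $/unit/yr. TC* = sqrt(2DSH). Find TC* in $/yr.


2*D*S*H = 70827944.6611
TC* = sqrt(70827944.6611) = 8415.9340

8415.9340 $/yr


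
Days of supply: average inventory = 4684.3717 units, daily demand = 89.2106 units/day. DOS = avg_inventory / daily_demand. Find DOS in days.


DOS = 4684.3717 / 89.2106 = 52.5091

52.5091 days


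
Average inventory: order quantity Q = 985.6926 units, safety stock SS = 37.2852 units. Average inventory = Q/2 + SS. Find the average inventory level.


Q/2 = 492.8463
Avg = 492.8463 + 37.2852 = 530.1315

530.1315 units


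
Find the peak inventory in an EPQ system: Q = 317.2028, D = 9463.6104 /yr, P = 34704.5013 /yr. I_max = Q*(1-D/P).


D/P = 0.2727
1 - D/P = 0.7273
I_max = 317.2028 * 0.7273 = 230.7044

230.7044 units


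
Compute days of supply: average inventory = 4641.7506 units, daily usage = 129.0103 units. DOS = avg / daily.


DOS = 4641.7506 / 129.0103 = 35.9797

35.9797 days


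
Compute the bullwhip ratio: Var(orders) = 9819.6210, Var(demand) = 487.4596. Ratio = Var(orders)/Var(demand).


BW = 9819.6210 / 487.4596 = 20.1445

20.1445


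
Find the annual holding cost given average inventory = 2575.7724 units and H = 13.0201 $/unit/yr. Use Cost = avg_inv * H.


Cost = 2575.7724 * 13.0201 = 33536.8142

33536.8142 $/yr


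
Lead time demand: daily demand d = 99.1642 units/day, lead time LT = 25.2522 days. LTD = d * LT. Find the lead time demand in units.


LTD = 99.1642 * 25.2522 = 2504.1142

2504.1142 units


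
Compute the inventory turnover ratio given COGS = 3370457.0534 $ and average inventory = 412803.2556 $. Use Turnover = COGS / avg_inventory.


Turnover = 3370457.0534 / 412803.2556 = 8.1648

8.1648


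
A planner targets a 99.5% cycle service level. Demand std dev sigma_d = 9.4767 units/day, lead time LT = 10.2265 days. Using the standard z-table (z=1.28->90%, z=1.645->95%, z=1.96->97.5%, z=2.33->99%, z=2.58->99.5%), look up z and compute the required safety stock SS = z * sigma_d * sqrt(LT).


From the table, SL = 99.5% corresponds to z = 2.58
sqrt(LT) = sqrt(10.2265) = 3.1979
SS = 2.58 * 9.4767 * 3.1979 = 78.1880

78.1880 units


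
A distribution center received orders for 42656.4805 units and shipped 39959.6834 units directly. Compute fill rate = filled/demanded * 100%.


FR = 39959.6834 / 42656.4805 * 100 = 93.6779

93.6779%


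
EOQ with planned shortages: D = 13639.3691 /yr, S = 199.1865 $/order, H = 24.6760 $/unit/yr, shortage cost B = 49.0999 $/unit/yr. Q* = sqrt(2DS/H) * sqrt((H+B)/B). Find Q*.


sqrt(2DS/H) = 469.2505
sqrt((H+B)/B) = 1.2258
Q* = 469.2505 * 1.2258 = 575.2037

575.2037 units


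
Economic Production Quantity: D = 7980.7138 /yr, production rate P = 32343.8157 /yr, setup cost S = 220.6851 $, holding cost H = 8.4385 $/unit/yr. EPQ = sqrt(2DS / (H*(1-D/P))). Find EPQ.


1 - D/P = 1 - 0.2467 = 0.7533
H*(1-D/P) = 6.3563
2DS = 3522449.2460
EPQ = sqrt(554163.8112) = 744.4218

744.4218 units


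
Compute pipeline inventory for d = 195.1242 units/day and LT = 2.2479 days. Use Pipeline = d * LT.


Pipeline = 195.1242 * 2.2479 = 438.6197

438.6197 units


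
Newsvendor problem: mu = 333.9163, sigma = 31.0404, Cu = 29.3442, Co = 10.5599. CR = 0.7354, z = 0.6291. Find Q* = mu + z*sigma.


CR = Cu/(Cu+Co) = 29.3442/(29.3442+10.5599) = 0.7354
z = 0.6291
Q* = 333.9163 + 0.6291 * 31.0404 = 353.4438

353.4438 units


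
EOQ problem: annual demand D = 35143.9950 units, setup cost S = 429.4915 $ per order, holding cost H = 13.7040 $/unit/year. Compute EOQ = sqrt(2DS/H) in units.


2*D*S = 2 * 35143.9950 * 429.4915 = 30188094.2571
2*D*S/H = 2202867.3568
EOQ = sqrt(2202867.3568) = 1484.2060

1484.2060 units


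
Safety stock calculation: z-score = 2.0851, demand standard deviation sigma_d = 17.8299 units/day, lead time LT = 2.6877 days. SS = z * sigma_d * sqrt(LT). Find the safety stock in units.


sqrt(LT) = sqrt(2.6877) = 1.6394
SS = 2.0851 * 17.8299 * 1.6394 = 60.9489

60.9489 units


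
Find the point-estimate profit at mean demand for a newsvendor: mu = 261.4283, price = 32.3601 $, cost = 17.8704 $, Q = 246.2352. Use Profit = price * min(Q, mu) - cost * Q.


Sales at mu = min(246.2352, 261.4283) = 246.2352
Revenue = 32.3601 * 246.2352 = 7968.1957
Total cost = 17.8704 * 246.2352 = 4400.3215
Profit = 7968.1957 - 4400.3215 = 3567.8742

3567.8742 $


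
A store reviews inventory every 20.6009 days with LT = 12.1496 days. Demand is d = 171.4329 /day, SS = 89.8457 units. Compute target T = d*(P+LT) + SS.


P + LT = 32.7505
d*(P+LT) = 171.4329 * 32.7505 = 5614.5132
T = 5614.5132 + 89.8457 = 5704.3589

5704.3589 units


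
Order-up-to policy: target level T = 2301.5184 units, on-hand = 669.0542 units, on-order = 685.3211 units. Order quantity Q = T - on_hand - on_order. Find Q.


Inventory position = OH + OO = 669.0542 + 685.3211 = 1354.3753
Q = 2301.5184 - 1354.3753 = 947.1431

947.1431 units


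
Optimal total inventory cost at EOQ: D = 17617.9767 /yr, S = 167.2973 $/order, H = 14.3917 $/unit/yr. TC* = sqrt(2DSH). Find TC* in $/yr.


2*D*S*H = 84837342.5782
TC* = sqrt(84837342.5782) = 9210.7189

9210.7189 $/yr


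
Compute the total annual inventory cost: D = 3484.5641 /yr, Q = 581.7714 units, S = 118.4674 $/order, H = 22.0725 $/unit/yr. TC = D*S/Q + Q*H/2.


Ordering cost = D*S/Q = 709.5695
Holding cost = Q*H/2 = 6420.5746
TC = 709.5695 + 6420.5746 = 7130.1441

7130.1441 $/yr


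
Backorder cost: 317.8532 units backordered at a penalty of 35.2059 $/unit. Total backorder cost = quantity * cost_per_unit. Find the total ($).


Total = 317.8532 * 35.2059 = 11190.3080

11190.3080 $


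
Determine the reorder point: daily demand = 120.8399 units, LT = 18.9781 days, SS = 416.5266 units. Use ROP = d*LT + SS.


d*LT = 120.8399 * 18.9781 = 2293.3117
ROP = 2293.3117 + 416.5266 = 2709.8383

2709.8383 units


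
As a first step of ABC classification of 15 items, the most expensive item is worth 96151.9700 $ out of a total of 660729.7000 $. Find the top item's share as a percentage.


Top item = 96151.9700
Total = 660729.7000
Percentage = 96151.9700 / 660729.7000 * 100 = 14.5524

14.5524%


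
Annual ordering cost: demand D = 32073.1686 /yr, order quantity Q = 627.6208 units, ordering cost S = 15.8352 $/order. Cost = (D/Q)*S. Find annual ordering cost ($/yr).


Number of orders = D/Q = 51.1028
Cost = 51.1028 * 15.8352 = 809.2228

809.2228 $/yr


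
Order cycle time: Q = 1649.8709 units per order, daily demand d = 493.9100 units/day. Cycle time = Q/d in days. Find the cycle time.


Cycle = 1649.8709 / 493.9100 = 3.3404

3.3404 days


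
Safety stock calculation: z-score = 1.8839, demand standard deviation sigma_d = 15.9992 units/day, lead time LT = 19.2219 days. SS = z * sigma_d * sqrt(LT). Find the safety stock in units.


sqrt(LT) = sqrt(19.2219) = 4.3843
SS = 1.8839 * 15.9992 * 4.3843 = 132.1461

132.1461 units


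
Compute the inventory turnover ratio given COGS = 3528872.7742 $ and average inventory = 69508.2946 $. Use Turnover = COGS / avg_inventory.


Turnover = 3528872.7742 / 69508.2946 = 50.7691

50.7691


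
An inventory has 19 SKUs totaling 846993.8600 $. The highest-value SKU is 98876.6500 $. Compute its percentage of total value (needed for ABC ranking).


Top item = 98876.6500
Total = 846993.8600
Percentage = 98876.6500 / 846993.8600 * 100 = 11.6738

11.6738%


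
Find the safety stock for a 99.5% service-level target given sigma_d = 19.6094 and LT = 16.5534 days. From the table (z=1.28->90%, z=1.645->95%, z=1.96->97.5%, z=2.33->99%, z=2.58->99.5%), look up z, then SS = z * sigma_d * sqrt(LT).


From the table, SL = 99.5% corresponds to z = 2.58
sqrt(LT) = sqrt(16.5534) = 4.0686
SS = 2.58 * 19.6094 * 4.0686 = 205.8390

205.8390 units


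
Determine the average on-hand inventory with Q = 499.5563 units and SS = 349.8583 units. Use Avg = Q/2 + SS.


Q/2 = 249.7782
Avg = 249.7782 + 349.8583 = 599.6364

599.6364 units


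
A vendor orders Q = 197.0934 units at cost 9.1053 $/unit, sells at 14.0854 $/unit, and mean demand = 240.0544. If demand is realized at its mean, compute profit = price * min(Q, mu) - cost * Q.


Sales at mu = min(197.0934, 240.0544) = 197.0934
Revenue = 14.0854 * 197.0934 = 2776.1394
Total cost = 9.1053 * 197.0934 = 1794.5945
Profit = 2776.1394 - 1794.5945 = 981.5448

981.5448 $


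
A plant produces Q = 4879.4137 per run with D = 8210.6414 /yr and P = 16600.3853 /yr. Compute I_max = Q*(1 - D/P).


D/P = 0.4946
1 - D/P = 0.5054
I_max = 4879.4137 * 0.5054 = 2466.0290

2466.0290 units


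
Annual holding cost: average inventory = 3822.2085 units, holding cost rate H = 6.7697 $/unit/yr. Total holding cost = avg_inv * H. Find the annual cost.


Cost = 3822.2085 * 6.7697 = 25875.2049

25875.2049 $/yr


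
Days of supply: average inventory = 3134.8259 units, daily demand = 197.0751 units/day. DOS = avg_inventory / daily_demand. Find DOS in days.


DOS = 3134.8259 / 197.0751 = 15.9068

15.9068 days


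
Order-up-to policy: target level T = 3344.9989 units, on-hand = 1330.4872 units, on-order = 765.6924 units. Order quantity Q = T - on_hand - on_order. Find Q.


Inventory position = OH + OO = 1330.4872 + 765.6924 = 2096.1796
Q = 3344.9989 - 2096.1796 = 1248.8193

1248.8193 units


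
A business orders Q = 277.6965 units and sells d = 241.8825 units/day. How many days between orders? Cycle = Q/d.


Cycle = 277.6965 / 241.8825 = 1.1481

1.1481 days


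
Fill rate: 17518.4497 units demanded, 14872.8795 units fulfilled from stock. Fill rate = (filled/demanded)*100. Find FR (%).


FR = 14872.8795 / 17518.4497 * 100 = 84.8984

84.8984%


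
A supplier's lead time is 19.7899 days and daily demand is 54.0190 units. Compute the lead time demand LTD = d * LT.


LTD = 54.0190 * 19.7899 = 1069.0306

1069.0306 units


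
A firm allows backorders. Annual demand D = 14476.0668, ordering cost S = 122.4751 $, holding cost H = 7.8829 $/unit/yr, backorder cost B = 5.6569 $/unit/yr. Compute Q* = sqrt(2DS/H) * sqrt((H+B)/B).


sqrt(2DS/H) = 670.6890
sqrt((H+B)/B) = 1.5471
Q* = 670.6890 * 1.5471 = 1037.6193

1037.6193 units


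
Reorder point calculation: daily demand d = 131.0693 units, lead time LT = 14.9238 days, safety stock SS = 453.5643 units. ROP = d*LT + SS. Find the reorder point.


d*LT = 131.0693 * 14.9238 = 1956.0520
ROP = 1956.0520 + 453.5643 = 2409.6163

2409.6163 units


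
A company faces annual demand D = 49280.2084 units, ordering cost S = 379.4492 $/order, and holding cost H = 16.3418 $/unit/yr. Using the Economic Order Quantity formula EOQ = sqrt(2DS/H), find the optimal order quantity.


2*D*S = 2 * 49280.2084 * 379.4492 = 37398671.3064
2*D*S/H = 2288528.2715
EOQ = sqrt(2288528.2715) = 1512.7882

1512.7882 units


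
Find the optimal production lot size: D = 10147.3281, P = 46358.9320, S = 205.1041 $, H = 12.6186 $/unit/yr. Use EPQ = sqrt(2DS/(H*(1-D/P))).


1 - D/P = 1 - 0.2189 = 0.7811
H*(1-D/P) = 9.8566
2DS = 4162517.1947
EPQ = sqrt(422309.1856) = 649.8532

649.8532 units


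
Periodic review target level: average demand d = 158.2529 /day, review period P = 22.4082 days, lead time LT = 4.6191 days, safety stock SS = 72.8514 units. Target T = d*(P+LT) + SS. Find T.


P + LT = 27.0273
d*(P+LT) = 158.2529 * 27.0273 = 4277.1486
T = 4277.1486 + 72.8514 = 4350.0000

4350.0000 units


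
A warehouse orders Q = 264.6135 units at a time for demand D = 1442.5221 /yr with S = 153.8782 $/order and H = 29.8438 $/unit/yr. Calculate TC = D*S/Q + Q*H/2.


Ordering cost = D*S/Q = 838.8563
Holding cost = Q*H/2 = 3948.5362
TC = 838.8563 + 3948.5362 = 4787.3925

4787.3925 $/yr


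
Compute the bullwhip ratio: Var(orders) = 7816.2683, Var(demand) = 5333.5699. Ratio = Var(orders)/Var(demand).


BW = 7816.2683 / 5333.5699 = 1.4655

1.4655


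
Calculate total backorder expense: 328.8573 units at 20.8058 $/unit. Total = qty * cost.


Total = 328.8573 * 20.8058 = 6842.1392

6842.1392 $


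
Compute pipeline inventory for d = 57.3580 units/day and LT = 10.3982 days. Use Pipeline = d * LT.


Pipeline = 57.3580 * 10.3982 = 596.4200

596.4200 units


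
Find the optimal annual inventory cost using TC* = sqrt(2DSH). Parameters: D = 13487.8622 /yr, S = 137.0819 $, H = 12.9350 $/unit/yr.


2*D*S*H = 47832123.7791
TC* = sqrt(47832123.7791) = 6916.0772

6916.0772 $/yr


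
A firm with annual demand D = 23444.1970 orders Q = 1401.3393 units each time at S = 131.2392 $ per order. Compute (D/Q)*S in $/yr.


Number of orders = D/Q = 16.7299
Cost = 16.7299 * 131.2392 = 2195.6122

2195.6122 $/yr


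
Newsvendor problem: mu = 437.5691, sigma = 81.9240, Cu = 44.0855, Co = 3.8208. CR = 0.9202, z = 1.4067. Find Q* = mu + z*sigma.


CR = Cu/(Cu+Co) = 44.0855/(44.0855+3.8208) = 0.9202
z = 1.4067
Q* = 437.5691 + 1.4067 * 81.9240 = 552.8116

552.8116 units


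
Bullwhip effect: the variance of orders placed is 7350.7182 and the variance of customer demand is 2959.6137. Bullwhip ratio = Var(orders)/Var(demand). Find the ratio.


BW = 7350.7182 / 2959.6137 = 2.4837

2.4837


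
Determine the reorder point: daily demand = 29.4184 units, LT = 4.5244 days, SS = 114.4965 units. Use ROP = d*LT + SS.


d*LT = 29.4184 * 4.5244 = 133.1006
ROP = 133.1006 + 114.4965 = 247.5971

247.5971 units


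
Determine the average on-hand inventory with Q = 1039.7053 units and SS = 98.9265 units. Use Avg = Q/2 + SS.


Q/2 = 519.8527
Avg = 519.8527 + 98.9265 = 618.7792

618.7792 units


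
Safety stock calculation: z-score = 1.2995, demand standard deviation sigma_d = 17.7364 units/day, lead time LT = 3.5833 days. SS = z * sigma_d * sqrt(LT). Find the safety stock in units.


sqrt(LT) = sqrt(3.5833) = 1.8930
SS = 1.2995 * 17.7364 * 1.8930 = 43.6298

43.6298 units


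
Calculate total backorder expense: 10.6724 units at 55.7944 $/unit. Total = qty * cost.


Total = 10.6724 * 55.7944 = 595.4602

595.4602 $


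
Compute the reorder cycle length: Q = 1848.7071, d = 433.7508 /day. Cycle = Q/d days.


Cycle = 1848.7071 / 433.7508 = 4.2621

4.2621 days


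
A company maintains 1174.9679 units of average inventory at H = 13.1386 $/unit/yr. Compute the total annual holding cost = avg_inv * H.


Cost = 1174.9679 * 13.1386 = 15437.4333

15437.4333 $/yr


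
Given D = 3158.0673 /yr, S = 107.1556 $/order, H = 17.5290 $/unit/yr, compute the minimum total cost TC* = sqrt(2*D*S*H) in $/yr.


2*D*S*H = 11863788.3396
TC* = sqrt(11863788.3396) = 3444.3850

3444.3850 $/yr


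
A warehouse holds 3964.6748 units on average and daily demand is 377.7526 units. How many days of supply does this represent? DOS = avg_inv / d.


DOS = 3964.6748 / 377.7526 = 10.4954

10.4954 days


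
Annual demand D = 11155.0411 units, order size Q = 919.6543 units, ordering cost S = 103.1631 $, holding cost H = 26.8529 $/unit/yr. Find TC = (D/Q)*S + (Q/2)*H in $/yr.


Ordering cost = D*S/Q = 1251.3274
Holding cost = Q*H/2 = 12347.6925
TC = 1251.3274 + 12347.6925 = 13599.0199

13599.0199 $/yr


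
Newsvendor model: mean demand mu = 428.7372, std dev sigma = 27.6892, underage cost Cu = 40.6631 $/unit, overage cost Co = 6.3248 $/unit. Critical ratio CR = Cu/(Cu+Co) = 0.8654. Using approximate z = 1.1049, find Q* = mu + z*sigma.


CR = Cu/(Cu+Co) = 40.6631/(40.6631+6.3248) = 0.8654
z = 1.1049
Q* = 428.7372 + 1.1049 * 27.6892 = 459.3310

459.3310 units


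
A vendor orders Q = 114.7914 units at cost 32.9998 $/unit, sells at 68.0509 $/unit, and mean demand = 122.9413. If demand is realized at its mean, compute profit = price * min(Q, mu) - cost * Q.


Sales at mu = min(114.7914, 122.9413) = 114.7914
Revenue = 68.0509 * 114.7914 = 7811.6581
Total cost = 32.9998 * 114.7914 = 3788.0932
Profit = 7811.6581 - 3788.0932 = 4023.5648

4023.5648 $


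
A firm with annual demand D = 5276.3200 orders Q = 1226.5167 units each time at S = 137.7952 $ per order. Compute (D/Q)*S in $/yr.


Number of orders = D/Q = 4.3019
Cost = 4.3019 * 137.7952 = 592.7776

592.7776 $/yr


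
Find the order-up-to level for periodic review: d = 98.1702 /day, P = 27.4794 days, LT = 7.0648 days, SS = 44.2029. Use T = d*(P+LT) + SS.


P + LT = 34.5442
d*(P+LT) = 98.1702 * 34.5442 = 3391.2110
T = 3391.2110 + 44.2029 = 3435.4139

3435.4139 units


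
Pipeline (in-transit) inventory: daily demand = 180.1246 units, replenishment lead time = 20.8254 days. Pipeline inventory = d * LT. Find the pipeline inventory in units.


Pipeline = 180.1246 * 20.8254 = 3751.1668

3751.1668 units


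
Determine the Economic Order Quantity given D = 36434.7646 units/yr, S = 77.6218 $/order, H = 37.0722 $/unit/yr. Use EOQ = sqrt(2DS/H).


2*D*S = 2 * 36434.7646 * 77.6218 = 5656264.0217
2*D*S/H = 152574.2746
EOQ = sqrt(152574.2746) = 390.6076

390.6076 units


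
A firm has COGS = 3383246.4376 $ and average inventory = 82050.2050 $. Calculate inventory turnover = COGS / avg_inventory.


Turnover = 3383246.4376 / 82050.2050 = 41.2339

41.2339


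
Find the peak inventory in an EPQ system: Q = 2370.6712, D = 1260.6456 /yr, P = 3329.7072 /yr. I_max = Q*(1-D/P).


D/P = 0.3786
1 - D/P = 0.6214
I_max = 2370.6712 * 0.6214 = 1473.1219

1473.1219 units


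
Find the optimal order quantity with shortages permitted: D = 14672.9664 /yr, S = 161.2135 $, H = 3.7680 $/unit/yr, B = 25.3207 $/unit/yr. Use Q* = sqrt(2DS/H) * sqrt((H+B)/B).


sqrt(2DS/H) = 1120.5190
sqrt((H+B)/B) = 1.0718
Q* = 1120.5190 * 1.0718 = 1201.0014

1201.0014 units


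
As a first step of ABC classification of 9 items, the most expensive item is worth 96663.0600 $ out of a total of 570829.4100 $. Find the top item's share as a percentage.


Top item = 96663.0600
Total = 570829.4100
Percentage = 96663.0600 / 570829.4100 * 100 = 16.9338

16.9338%


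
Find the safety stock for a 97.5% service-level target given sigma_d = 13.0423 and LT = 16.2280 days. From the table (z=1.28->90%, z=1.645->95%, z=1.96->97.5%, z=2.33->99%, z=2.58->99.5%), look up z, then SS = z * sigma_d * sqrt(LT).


From the table, SL = 97.5% corresponds to z = 1.96
sqrt(LT) = sqrt(16.2280) = 4.0284
SS = 1.96 * 13.0423 * 4.0284 = 102.9776

102.9776 units


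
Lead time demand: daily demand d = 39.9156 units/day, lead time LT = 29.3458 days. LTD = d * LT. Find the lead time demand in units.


LTD = 39.9156 * 29.3458 = 1171.3552

1171.3552 units


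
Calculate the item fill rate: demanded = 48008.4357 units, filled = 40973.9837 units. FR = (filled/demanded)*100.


FR = 40973.9837 / 48008.4357 * 100 = 85.3475

85.3475%


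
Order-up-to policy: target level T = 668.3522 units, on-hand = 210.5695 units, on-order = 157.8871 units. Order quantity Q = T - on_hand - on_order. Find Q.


Inventory position = OH + OO = 210.5695 + 157.8871 = 368.4566
Q = 668.3522 - 368.4566 = 299.8956

299.8956 units


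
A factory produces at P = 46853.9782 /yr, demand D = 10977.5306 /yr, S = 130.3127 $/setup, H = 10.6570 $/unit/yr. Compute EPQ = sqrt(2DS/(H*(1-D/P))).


1 - D/P = 1 - 0.2343 = 0.7657
H*(1-D/P) = 8.1601
2DS = 2861023.3036
EPQ = sqrt(350609.3284) = 592.1227

592.1227 units


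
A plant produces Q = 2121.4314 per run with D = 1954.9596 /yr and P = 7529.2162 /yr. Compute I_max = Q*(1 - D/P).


D/P = 0.2596
1 - D/P = 0.7404
I_max = 2121.4314 * 0.7404 = 1570.6021

1570.6021 units


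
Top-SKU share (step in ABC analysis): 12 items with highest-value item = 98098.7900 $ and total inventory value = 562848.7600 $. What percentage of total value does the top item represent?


Top item = 98098.7900
Total = 562848.7600
Percentage = 98098.7900 / 562848.7600 * 100 = 17.4290

17.4290%


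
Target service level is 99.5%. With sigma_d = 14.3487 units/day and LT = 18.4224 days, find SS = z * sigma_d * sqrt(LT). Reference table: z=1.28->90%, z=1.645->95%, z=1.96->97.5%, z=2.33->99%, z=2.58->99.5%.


From the table, SL = 99.5% corresponds to z = 2.58
sqrt(LT) = sqrt(18.4224) = 4.2921
SS = 2.58 * 14.3487 * 4.2921 = 158.8932

158.8932 units


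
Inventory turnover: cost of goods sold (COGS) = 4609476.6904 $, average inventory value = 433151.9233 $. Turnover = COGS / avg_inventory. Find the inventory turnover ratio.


Turnover = 4609476.6904 / 433151.9233 = 10.6417

10.6417


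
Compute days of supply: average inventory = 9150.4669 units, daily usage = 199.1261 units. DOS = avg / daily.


DOS = 9150.4669 / 199.1261 = 45.9531

45.9531 days


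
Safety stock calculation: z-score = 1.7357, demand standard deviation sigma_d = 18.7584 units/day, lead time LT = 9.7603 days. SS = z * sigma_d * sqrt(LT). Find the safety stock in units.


sqrt(LT) = sqrt(9.7603) = 3.1241
SS = 1.7357 * 18.7584 * 3.1241 = 101.7190

101.7190 units


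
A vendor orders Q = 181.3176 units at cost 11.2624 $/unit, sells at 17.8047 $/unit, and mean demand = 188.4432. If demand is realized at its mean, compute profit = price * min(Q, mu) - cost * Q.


Sales at mu = min(181.3176, 188.4432) = 181.3176
Revenue = 17.8047 * 181.3176 = 3228.3055
Total cost = 11.2624 * 181.3176 = 2042.0713
Profit = 3228.3055 - 2042.0713 = 1186.2341

1186.2341 $


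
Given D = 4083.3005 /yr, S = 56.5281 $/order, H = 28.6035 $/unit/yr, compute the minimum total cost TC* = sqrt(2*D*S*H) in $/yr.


2*D*S*H = 13204589.4750
TC* = sqrt(13204589.4750) = 3633.8120

3633.8120 $/yr


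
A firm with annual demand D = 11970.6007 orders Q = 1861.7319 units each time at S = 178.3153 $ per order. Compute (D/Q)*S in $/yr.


Number of orders = D/Q = 6.4298
Cost = 6.4298 * 178.3153 = 1146.5353

1146.5353 $/yr


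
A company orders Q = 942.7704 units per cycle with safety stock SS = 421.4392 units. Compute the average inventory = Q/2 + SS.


Q/2 = 471.3852
Avg = 471.3852 + 421.4392 = 892.8244

892.8244 units


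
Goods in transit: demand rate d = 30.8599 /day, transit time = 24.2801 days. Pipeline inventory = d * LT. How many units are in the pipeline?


Pipeline = 30.8599 * 24.2801 = 749.2815

749.2815 units


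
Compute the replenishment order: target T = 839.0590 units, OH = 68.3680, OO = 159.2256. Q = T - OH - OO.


Inventory position = OH + OO = 68.3680 + 159.2256 = 227.5936
Q = 839.0590 - 227.5936 = 611.4654

611.4654 units


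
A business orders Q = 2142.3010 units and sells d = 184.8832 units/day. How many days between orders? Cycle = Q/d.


Cycle = 2142.3010 / 184.8832 = 11.5873

11.5873 days


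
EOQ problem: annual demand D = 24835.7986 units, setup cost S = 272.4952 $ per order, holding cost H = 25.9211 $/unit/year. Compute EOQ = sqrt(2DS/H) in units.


2*D*S = 2 * 24835.7986 * 272.4952 = 13535271.8133
2*D*S/H = 522171.9685
EOQ = sqrt(522171.9685) = 722.6147

722.6147 units


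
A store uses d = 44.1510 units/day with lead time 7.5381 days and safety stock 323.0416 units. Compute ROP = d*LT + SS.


d*LT = 44.1510 * 7.5381 = 332.8147
ROP = 332.8147 + 323.0416 = 655.8563

655.8563 units


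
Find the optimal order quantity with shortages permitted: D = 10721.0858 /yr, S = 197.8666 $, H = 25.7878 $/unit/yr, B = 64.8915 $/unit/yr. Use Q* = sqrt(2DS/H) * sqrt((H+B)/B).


sqrt(2DS/H) = 405.6145
sqrt((H+B)/B) = 1.1821
Q* = 405.6145 * 1.1821 = 479.4835

479.4835 units


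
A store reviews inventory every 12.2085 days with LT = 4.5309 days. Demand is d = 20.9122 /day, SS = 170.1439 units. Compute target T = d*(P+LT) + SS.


P + LT = 16.7394
d*(P+LT) = 20.9122 * 16.7394 = 350.0577
T = 350.0577 + 170.1439 = 520.2016

520.2016 units


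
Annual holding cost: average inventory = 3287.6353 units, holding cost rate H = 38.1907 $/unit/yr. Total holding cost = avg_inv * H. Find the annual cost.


Cost = 3287.6353 * 38.1907 = 125557.0935

125557.0935 $/yr


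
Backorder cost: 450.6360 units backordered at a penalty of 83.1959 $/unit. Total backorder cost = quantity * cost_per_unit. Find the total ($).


Total = 450.6360 * 83.1959 = 37491.0676

37491.0676 $


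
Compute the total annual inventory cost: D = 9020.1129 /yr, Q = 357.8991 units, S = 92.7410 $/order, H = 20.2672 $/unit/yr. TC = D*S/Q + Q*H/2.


Ordering cost = D*S/Q = 2337.3467
Holding cost = Q*H/2 = 3626.8063
TC = 2337.3467 + 3626.8063 = 5964.1530

5964.1530 $/yr


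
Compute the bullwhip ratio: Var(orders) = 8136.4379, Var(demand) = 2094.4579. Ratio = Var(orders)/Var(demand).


BW = 8136.4379 / 2094.4579 = 3.8847

3.8847


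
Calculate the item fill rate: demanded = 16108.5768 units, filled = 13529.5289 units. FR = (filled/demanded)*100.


FR = 13529.5289 / 16108.5768 * 100 = 83.9896

83.9896%


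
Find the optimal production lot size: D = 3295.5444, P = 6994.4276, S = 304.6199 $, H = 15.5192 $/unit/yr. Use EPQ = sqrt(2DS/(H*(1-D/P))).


1 - D/P = 1 - 0.4712 = 0.5288
H*(1-D/P) = 8.2071
2DS = 2007776.8111
EPQ = sqrt(244640.1111) = 494.6111

494.6111 units


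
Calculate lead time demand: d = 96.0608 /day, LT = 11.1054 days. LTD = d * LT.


LTD = 96.0608 * 11.1054 = 1066.7936

1066.7936 units


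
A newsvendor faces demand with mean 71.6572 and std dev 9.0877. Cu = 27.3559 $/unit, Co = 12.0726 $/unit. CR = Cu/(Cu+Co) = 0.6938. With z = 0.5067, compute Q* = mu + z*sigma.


CR = Cu/(Cu+Co) = 27.3559/(27.3559+12.0726) = 0.6938
z = 0.5067
Q* = 71.6572 + 0.5067 * 9.0877 = 76.2619

76.2619 units


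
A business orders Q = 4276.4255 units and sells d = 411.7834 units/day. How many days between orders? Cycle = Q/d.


Cycle = 4276.4255 / 411.7834 = 10.3851

10.3851 days


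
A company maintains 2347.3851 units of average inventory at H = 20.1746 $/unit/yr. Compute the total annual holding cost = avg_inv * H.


Cost = 2347.3851 * 20.1746 = 47357.5554

47357.5554 $/yr


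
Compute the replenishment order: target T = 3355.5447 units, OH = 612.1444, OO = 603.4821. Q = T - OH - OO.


Inventory position = OH + OO = 612.1444 + 603.4821 = 1215.6265
Q = 3355.5447 - 1215.6265 = 2139.9182

2139.9182 units


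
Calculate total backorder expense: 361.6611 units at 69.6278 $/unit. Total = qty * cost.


Total = 361.6611 * 69.6278 = 25181.6667

25181.6667 $


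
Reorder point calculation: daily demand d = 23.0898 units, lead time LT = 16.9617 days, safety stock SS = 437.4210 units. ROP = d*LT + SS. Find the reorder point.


d*LT = 23.0898 * 16.9617 = 391.6423
ROP = 391.6423 + 437.4210 = 829.0633

829.0633 units


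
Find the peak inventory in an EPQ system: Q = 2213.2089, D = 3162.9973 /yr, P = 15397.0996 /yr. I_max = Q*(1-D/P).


D/P = 0.2054
1 - D/P = 0.7946
I_max = 2213.2089 * 0.7946 = 1758.5535

1758.5535 units


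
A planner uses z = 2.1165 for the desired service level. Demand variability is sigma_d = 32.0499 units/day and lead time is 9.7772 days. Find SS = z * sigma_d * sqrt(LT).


sqrt(LT) = sqrt(9.7772) = 3.1269
SS = 2.1165 * 32.0499 * 3.1269 = 212.1056

212.1056 units


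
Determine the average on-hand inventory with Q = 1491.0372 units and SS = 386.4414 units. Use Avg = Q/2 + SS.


Q/2 = 745.5186
Avg = 745.5186 + 386.4414 = 1131.9600

1131.9600 units


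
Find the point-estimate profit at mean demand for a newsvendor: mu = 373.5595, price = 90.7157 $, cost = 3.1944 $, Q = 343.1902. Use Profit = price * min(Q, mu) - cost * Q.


Sales at mu = min(343.1902, 373.5595) = 343.1902
Revenue = 90.7157 * 343.1902 = 31132.7392
Total cost = 3.1944 * 343.1902 = 1096.2868
Profit = 31132.7392 - 1096.2868 = 30036.4525

30036.4525 $


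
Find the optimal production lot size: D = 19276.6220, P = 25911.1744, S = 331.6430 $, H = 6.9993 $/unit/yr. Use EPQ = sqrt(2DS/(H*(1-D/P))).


1 - D/P = 1 - 0.7440 = 0.2560
H*(1-D/P) = 1.7922
2DS = 12785913.4999
EPQ = sqrt(7134320.6143) = 2671.0149

2671.0149 units


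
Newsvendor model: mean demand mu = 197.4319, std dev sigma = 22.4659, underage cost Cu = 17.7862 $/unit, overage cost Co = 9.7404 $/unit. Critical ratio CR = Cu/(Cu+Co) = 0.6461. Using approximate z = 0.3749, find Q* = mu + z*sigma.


CR = Cu/(Cu+Co) = 17.7862/(17.7862+9.7404) = 0.6461
z = 0.3749
Q* = 197.4319 + 0.3749 * 22.4659 = 205.8544

205.8544 units


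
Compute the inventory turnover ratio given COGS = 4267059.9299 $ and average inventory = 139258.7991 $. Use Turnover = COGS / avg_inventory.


Turnover = 4267059.9299 / 139258.7991 = 30.6412

30.6412


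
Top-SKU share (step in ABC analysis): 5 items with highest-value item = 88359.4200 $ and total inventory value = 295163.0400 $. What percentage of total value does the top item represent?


Top item = 88359.4200
Total = 295163.0400
Percentage = 88359.4200 / 295163.0400 * 100 = 29.9358

29.9358%


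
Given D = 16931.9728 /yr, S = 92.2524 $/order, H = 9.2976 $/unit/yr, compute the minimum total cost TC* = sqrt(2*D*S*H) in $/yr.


2*D*S*H = 29045983.6995
TC* = sqrt(29045983.6995) = 5389.4326

5389.4326 $/yr


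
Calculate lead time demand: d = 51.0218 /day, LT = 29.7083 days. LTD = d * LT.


LTD = 51.0218 * 29.7083 = 1515.7709

1515.7709 units


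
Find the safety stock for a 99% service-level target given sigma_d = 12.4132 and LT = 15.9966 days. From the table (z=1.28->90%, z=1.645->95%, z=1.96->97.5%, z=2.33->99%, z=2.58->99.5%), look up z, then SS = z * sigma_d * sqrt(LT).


From the table, SL = 99% corresponds to z = 2.33
sqrt(LT) = sqrt(15.9966) = 3.9996
SS = 2.33 * 12.4132 * 3.9996 = 115.6787

115.6787 units


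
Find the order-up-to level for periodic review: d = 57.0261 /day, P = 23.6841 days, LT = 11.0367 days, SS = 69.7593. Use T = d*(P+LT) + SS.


P + LT = 34.7208
d*(P+LT) = 57.0261 * 34.7208 = 1979.9918
T = 1979.9918 + 69.7593 = 2049.7511

2049.7511 units


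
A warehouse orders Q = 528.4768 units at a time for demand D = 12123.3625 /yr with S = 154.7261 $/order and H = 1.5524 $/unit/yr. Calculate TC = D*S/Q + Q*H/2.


Ordering cost = D*S/Q = 3549.4474
Holding cost = Q*H/2 = 410.2037
TC = 3549.4474 + 410.2037 = 3959.6511

3959.6511 $/yr


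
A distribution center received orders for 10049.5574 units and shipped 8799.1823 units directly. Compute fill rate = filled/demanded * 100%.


FR = 8799.1823 / 10049.5574 * 100 = 87.5579

87.5579%


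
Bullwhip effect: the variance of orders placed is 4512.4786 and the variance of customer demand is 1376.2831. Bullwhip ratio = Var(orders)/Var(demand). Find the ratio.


BW = 4512.4786 / 1376.2831 = 3.2787

3.2787


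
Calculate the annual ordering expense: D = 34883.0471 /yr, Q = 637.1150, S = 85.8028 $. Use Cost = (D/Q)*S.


Number of orders = D/Q = 54.7516
Cost = 54.7516 * 85.8028 = 4697.8381

4697.8381 $/yr


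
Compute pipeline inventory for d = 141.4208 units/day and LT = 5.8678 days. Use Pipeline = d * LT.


Pipeline = 141.4208 * 5.8678 = 829.8290

829.8290 units


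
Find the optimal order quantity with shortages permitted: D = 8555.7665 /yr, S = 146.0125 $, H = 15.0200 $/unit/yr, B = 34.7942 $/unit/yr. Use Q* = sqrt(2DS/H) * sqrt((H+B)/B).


sqrt(2DS/H) = 407.8538
sqrt((H+B)/B) = 1.1965
Q* = 407.8538 * 1.1965 = 488.0088

488.0088 units


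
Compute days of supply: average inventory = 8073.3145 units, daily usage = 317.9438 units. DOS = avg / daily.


DOS = 8073.3145 / 317.9438 = 25.3923

25.3923 days


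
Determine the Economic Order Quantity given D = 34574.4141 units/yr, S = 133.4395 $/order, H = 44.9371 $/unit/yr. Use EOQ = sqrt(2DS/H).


2*D*S = 2 * 34574.4141 * 133.4395 = 9227185.0606
2*D*S/H = 205335.5704
EOQ = sqrt(205335.5704) = 453.1397

453.1397 units


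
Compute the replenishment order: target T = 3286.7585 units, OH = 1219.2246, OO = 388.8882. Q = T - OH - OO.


Inventory position = OH + OO = 1219.2246 + 388.8882 = 1608.1128
Q = 3286.7585 - 1608.1128 = 1678.6457

1678.6457 units


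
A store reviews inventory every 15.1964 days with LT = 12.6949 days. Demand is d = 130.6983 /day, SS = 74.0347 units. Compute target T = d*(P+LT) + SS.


P + LT = 27.8913
d*(P+LT) = 130.6983 * 27.8913 = 3645.3455
T = 3645.3455 + 74.0347 = 3719.3802

3719.3802 units


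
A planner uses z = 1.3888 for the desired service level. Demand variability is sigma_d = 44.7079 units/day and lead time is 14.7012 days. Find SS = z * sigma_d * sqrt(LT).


sqrt(LT) = sqrt(14.7012) = 3.8342
SS = 1.3888 * 44.7079 * 3.8342 = 238.0676

238.0676 units


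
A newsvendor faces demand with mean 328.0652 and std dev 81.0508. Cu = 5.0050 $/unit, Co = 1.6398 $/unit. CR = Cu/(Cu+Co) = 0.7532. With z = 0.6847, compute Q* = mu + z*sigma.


CR = Cu/(Cu+Co) = 5.0050/(5.0050+1.6398) = 0.7532
z = 0.6847
Q* = 328.0652 + 0.6847 * 81.0508 = 383.5607

383.5607 units


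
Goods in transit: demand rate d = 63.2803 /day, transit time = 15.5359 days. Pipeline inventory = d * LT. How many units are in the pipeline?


Pipeline = 63.2803 * 15.5359 = 983.1164

983.1164 units


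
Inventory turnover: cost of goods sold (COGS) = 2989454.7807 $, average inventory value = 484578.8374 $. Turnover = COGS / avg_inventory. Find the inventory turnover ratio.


Turnover = 2989454.7807 / 484578.8374 = 6.1692

6.1692


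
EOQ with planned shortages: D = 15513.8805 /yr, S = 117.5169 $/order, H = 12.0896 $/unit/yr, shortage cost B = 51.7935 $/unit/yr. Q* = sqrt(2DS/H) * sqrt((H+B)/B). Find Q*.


sqrt(2DS/H) = 549.1859
sqrt((H+B)/B) = 1.1106
Q* = 549.1859 * 1.1106 = 609.9227

609.9227 units


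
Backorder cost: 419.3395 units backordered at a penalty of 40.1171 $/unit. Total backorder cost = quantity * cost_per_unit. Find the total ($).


Total = 419.3395 * 40.1171 = 16822.6847

16822.6847 $


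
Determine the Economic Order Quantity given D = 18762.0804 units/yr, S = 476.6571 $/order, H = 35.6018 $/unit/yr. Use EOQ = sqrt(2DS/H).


2*D*S = 2 * 18762.0804 * 476.6571 = 17886157.6669
2*D*S/H = 502394.7572
EOQ = sqrt(502394.7572) = 708.7981

708.7981 units


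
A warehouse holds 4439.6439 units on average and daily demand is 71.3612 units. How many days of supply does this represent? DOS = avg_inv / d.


DOS = 4439.6439 / 71.3612 = 62.2137

62.2137 days


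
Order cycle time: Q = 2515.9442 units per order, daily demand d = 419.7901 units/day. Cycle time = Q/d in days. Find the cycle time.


Cycle = 2515.9442 / 419.7901 = 5.9933

5.9933 days


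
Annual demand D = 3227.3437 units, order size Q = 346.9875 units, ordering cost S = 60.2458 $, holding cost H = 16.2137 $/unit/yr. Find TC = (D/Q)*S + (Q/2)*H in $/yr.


Ordering cost = D*S/Q = 560.3484
Holding cost = Q*H/2 = 2812.9756
TC = 560.3484 + 2812.9756 = 3373.3241

3373.3241 $/yr


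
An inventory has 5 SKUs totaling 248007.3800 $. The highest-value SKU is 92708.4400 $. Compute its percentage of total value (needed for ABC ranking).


Top item = 92708.4400
Total = 248007.3800
Percentage = 92708.4400 / 248007.3800 * 100 = 37.3813

37.3813%


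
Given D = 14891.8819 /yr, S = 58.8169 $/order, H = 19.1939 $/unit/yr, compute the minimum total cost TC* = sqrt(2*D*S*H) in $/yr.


2*D*S*H = 33623656.3045
TC* = sqrt(33623656.3045) = 5798.5909

5798.5909 $/yr


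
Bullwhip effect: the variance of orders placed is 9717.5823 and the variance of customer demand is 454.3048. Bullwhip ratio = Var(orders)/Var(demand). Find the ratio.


BW = 9717.5823 / 454.3048 = 21.3900

21.3900


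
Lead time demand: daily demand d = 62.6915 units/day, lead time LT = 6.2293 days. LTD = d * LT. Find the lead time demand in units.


LTD = 62.6915 * 6.2293 = 390.5242

390.5242 units


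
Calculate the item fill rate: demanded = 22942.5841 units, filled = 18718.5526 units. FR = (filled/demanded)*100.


FR = 18718.5526 / 22942.5841 * 100 = 81.5887

81.5887%


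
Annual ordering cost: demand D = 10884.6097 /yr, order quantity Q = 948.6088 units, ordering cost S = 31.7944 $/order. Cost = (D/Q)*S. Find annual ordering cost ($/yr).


Number of orders = D/Q = 11.4743
Cost = 11.4743 * 31.7944 = 364.8181

364.8181 $/yr


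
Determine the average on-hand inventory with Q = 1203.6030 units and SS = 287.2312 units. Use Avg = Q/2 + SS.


Q/2 = 601.8015
Avg = 601.8015 + 287.2312 = 889.0327

889.0327 units


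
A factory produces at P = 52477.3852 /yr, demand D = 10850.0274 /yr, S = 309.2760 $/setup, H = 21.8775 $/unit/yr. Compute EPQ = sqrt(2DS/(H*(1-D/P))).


1 - D/P = 1 - 0.2068 = 0.7932
H*(1-D/P) = 17.3542
2DS = 6711306.1483
EPQ = sqrt(386725.4017) = 621.8725

621.8725 units


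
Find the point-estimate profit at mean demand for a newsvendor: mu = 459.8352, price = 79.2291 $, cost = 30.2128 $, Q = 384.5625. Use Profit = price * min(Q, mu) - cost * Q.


Sales at mu = min(384.5625, 459.8352) = 384.5625
Revenue = 79.2291 * 384.5625 = 30468.5408
Total cost = 30.2128 * 384.5625 = 11618.7099
Profit = 30468.5408 - 11618.7099 = 18849.8309

18849.8309 $


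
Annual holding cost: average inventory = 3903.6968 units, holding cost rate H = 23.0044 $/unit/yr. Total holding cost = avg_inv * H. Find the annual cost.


Cost = 3903.6968 * 23.0044 = 89802.2027

89802.2027 $/yr


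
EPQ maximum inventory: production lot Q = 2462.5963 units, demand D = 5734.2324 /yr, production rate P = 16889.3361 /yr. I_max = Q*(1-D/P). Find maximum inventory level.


D/P = 0.3395
1 - D/P = 0.6605
I_max = 2462.5963 * 0.6605 = 1626.5007

1626.5007 units
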